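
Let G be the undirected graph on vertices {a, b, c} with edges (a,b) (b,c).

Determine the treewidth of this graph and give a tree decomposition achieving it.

Treewidth 1.
Bags: B1 = {b, c}  B2 = {a, b}
Tree: B1–B2

The largest bag has 2 vertices, giving width 1; this decomposition certifies tw(G) ≤ 1. Any graph with an edge has treewidth ≥ 1, and G has the edge b–c. Hence tw(G) = 1 exactly.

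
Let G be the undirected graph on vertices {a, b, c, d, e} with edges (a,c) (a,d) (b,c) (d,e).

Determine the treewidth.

1

A width-1 tree decomposition is:
Bags: B1 = {d, e}  B2 = {a, d}  B3 = {a, c}  B4 = {b, c}
Tree: B1–B2, B2–B3, B3–B4
The largest bag has 2 vertices, giving width 1; this decomposition certifies tw(G) ≤ 1. G has an edge, so its treewidth is at least 1. Hence tw(G) = 1 exactly.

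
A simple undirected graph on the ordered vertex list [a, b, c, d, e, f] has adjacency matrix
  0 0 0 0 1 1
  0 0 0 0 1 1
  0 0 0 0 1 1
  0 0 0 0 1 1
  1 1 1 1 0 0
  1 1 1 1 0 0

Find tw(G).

A width-2 tree decomposition is:
Bags: B1 = {c, e, f}  B2 = {b, e, f}  B3 = {a, e, f}  B4 = {d, e, f}
Tree: B1–B2, B2–B3, B3–B4
Every bag has size at most 3, so the width is 3 − 1 = 2 and tw(G) ≤ 2. Since e–c–f–b–e is a cycle in G, G is not acyclic. Forests are exactly the graphs of treewidth ≤ 1, so tw(G) ≥ 2. Hence tw(G) = 2 exactly.

2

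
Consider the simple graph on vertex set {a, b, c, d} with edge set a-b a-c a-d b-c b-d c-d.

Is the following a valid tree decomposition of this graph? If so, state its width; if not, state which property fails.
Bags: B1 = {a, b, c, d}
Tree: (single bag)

Checking the three conditions: (i) the bags cover all of {a, b, c, d}; (ii) for each edge, some bag contains both endpoints; (iii) the bags containing any fixed vertex form a subtree. All hold, so the decomposition is valid with width 4 − 1 = 3.

Yes; width 3.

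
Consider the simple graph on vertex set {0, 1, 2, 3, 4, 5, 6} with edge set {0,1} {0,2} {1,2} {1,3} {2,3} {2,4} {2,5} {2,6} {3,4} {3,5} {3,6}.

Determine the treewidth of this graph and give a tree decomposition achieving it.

Every bag has size at most 3, so the width is 3 − 1 = 2 and tw(G) ≤ 2. On the other hand G contains the 3-clique {0, 1, 2}. A clique must lie in a single bag of any decomposition, so no decomposition can have width below 2. Therefore the treewidth is 2.

Treewidth 2.
Bags: B1 = {2, 3, 5}  B2 = {1, 2, 3}  B3 = {2, 3, 6}  B4 = {0, 1, 2}  B5 = {2, 3, 4}
Tree: B1–B2, B1–B3, B2–B4, B3–B5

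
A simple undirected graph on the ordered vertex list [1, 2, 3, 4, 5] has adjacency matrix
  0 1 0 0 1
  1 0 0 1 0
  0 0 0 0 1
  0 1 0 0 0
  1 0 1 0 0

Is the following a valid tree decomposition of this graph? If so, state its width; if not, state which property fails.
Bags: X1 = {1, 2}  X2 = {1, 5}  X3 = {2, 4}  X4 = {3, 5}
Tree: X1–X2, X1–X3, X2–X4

Vertex coverage: the bags together contain {1, 2, 3, 4, 5}, the full vertex set. Edge coverage: each edge of G has both endpoints in at least one bag. Running intersection: for every vertex, the bags containing it form a connected subtree. All three properties hold, so this is a valid tree decomposition of width max|bag| − 1 = 1, and hence tw(G) ≤ 1.

Yes; width 1.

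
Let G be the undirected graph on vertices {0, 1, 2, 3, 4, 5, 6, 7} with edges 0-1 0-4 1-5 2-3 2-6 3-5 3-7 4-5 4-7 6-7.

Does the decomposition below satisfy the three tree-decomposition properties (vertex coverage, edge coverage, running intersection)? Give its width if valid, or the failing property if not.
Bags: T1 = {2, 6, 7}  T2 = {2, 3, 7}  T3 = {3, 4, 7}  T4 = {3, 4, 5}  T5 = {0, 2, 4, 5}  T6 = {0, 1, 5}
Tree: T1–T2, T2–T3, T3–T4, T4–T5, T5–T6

No — bags containing vertex 2 are not connected in the tree.

A tree decomposition must satisfy three properties: every vertex lies in some bag; for every edge, both endpoints lie together in some bag; and for every vertex, the bags containing it form a connected subtree. Here bags containing vertex 2 are not connected in the tree, so the decomposition is invalid.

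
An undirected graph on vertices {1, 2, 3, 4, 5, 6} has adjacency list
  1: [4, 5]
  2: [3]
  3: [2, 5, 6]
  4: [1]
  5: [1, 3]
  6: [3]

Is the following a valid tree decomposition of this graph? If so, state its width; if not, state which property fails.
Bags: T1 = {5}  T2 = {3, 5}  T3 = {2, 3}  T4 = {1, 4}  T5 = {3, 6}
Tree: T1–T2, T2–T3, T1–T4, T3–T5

A tree decomposition must satisfy three properties: every vertex lies in some bag; for every edge, both endpoints lie together in some bag; and for every vertex, the bags containing it form a connected subtree. Here edge (1,5) lies in no bag, so the decomposition is invalid.

No — edge (1,5) lies in no bag.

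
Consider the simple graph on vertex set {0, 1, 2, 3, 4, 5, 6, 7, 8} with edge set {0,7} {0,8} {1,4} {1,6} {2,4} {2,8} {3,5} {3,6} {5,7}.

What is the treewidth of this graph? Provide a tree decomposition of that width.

Treewidth 2.
One optimal decomposition is:
Bags: B1 = {2, 4, 8}  B2 = {1, 4, 8}  B3 = {1, 6, 8}  B4 = {3, 6, 8}  B5 = {3, 5, 8}  B6 = {5, 7, 8}  B7 = {0, 7, 8}
Tree: B1–B2, B2–B3, B3–B4, B4–B5, B5–B6, B6–B7

Each bag holds 3 vertices, so the decomposition has width 2, which upper-bounds the treewidth. Since 8–2–4–1–6–3–5–7–0–8 is a cycle in G, G is not acyclic. Forests are exactly the graphs of treewidth ≤ 1, so tw(G) ≥ 2. Therefore the treewidth is 2.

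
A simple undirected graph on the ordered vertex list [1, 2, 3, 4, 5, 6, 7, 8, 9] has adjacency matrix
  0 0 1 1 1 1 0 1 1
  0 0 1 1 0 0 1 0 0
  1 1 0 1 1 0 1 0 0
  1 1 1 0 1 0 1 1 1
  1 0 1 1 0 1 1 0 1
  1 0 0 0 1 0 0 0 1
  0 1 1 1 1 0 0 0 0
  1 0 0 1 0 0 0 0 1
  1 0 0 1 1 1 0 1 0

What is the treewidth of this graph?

3

A width-3 tree decomposition is:
Bags: B1 = {1, 4, 8, 9}  B2 = {1, 4, 5, 9}  B3 = {1, 3, 4, 5}  B4 = {3, 4, 5, 7}  B5 = {2, 3, 4, 7}  B6 = {1, 5, 6, 9}
Tree: B1–B2, B2–B3, B3–B4, B4–B5, B2–B6
Every bag has size at most 4, so the width is 4 − 1 = 3 and tw(G) ≤ 3. For the lower bound, the 4 vertices {1, 4, 8, 9} are pairwise adjacent, and any tree decomposition puts a clique entirely inside one bag — forcing width ≥ 3. Hence tw(G) = 3 exactly.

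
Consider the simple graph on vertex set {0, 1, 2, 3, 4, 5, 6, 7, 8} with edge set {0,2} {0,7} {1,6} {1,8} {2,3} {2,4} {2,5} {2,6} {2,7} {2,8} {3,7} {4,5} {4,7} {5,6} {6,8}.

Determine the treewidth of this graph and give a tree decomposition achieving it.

Treewidth 2.
Bags: B1 = {2, 6, 8}  B2 = {2, 5, 6}  B3 = {2, 4, 5}  B4 = {2, 4, 7}  B5 = {1, 6, 8}  B6 = {0, 2, 7}  B7 = {2, 3, 7}
Tree: B1–B2, B2–B3, B3–B4, B1–B5, B4–B6, B4–B7

Every bag has size at most 3, so the width is 3 − 1 = 2 and tw(G) ≤ 2. On the other hand G contains the 3-clique {1, 6, 8}. A clique must lie in a single bag of any decomposition, so no decomposition can have width below 2. Therefore the treewidth is 2.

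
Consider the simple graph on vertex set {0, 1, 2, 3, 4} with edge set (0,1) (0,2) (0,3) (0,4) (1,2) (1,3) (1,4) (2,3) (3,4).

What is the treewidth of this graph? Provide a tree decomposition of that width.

Treewidth 3.
Bags: B1 = {0, 1, 2, 3}  B2 = {0, 1, 3, 4}
Tree: B1–B2

The largest bag has 4 vertices, giving width 3; this decomposition certifies tw(G) ≤ 3. For the lower bound, the 4 vertices {0, 1, 2, 3} are pairwise adjacent, and any tree decomposition puts a clique entirely inside one bag — forcing width ≥ 3. Combining the bounds, tw(G) = 3.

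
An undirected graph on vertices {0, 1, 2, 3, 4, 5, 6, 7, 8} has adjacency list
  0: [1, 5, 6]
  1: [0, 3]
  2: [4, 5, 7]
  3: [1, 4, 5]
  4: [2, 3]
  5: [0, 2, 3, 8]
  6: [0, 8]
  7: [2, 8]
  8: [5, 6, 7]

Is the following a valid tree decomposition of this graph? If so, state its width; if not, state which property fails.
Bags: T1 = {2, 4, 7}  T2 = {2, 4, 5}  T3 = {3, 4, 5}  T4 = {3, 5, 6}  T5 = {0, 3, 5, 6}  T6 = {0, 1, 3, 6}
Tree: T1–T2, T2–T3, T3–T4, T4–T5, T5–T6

No — vertex 8 appears in no bag.

A tree decomposition must satisfy three properties: every vertex lies in some bag; for every edge, both endpoints lie together in some bag; and for every vertex, the bags containing it form a connected subtree. Here vertex 8 appears in no bag, so the decomposition is invalid.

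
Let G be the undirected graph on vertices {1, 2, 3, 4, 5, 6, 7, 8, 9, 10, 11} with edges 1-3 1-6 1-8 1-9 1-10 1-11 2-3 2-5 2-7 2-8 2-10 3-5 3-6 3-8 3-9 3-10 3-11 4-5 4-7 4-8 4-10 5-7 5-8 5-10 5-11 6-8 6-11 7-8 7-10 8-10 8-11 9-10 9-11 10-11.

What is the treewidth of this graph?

A width-4 tree decomposition is:
Bags: B1 = {1, 3, 8, 10, 11}  B2 = {1, 3, 9, 10, 11}  B3 = {3, 5, 8, 10, 11}  B4 = {1, 3, 6, 8, 11}  B5 = {2, 3, 5, 8, 10}  B6 = {2, 5, 7, 8, 10}  B7 = {4, 5, 7, 8, 10}
Tree: B1–B2, B1–B3, B1–B4, B3–B5, B5–B6, B6–B7
Every bag has size at most 5, so the width is 5 − 1 = 4 and tw(G) ≤ 4. Conversely, {1, 3, 8, 10, 11} is a clique of size 5, and the vertices of any clique must share a bag in every tree decomposition; so some bag has ≥ 5 vertices and tw(G) ≥ 4. Combining the bounds, tw(G) = 4.

4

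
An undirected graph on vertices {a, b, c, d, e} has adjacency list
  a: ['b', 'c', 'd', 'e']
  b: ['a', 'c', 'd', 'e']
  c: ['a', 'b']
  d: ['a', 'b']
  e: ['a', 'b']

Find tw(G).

A width-2 tree decomposition is:
Bags: B1 = {a, b, e}  B2 = {a, b, d}  B3 = {a, b, c}
Tree: B1–B2, B1–B3
The largest bag has 3 vertices, giving width 2; this decomposition certifies tw(G) ≤ 2. For the lower bound, the 3 vertices {a, b, d} are pairwise adjacent, and any tree decomposition puts a clique entirely inside one bag — forcing width ≥ 2. Combining the bounds, tw(G) = 2.

2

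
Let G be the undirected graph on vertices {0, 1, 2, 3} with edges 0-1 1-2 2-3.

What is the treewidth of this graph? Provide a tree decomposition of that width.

Every bag has size at most 2, so the width is 2 − 1 = 1 and tw(G) ≤ 1. Any graph with an edge has treewidth ≥ 1, and G has the edge 0–1. Therefore the treewidth is 1.

Treewidth 1.
One such decomposition:
Bags: B1 = {0, 1}  B2 = {1, 2}  B3 = {2, 3}
Tree: B1–B2, B2–B3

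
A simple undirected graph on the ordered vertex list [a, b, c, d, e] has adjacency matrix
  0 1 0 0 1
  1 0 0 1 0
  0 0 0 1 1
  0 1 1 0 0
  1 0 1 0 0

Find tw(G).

A width-2 tree decomposition is:
Bags: B1 = {c, d, e}  B2 = {a, d, e}  B3 = {a, b, d}
Tree: B1–B2, B2–B3
Each bag holds 3 vertices, so the decomposition has width 2, which upper-bounds the treewidth. For the lower bound, G contains the cycle d–c–e–a–b–d, so G is not a forest; only forests have treewidth ≤ 1, hence tw(G) ≥ 2. Therefore the treewidth is 2.

2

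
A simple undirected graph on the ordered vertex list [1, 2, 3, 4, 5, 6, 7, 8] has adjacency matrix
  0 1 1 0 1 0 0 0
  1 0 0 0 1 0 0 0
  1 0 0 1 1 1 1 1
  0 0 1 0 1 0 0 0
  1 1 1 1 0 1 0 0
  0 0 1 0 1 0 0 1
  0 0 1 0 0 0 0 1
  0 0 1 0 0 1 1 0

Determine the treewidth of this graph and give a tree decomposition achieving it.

Treewidth 2.
One such decomposition:
Bags: B1 = {3, 5, 6}  B2 = {3, 6, 8}  B3 = {3, 7, 8}  B4 = {1, 3, 5}  B5 = {1, 2, 5}  B6 = {3, 4, 5}
Tree: B1–B2, B2–B3, B1–B4, B4–B5, B1–B6

The largest bag has 3 vertices, giving width 2; this decomposition certifies tw(G) ≤ 2. For the lower bound, the 3 vertices {1, 2, 5} are pairwise adjacent, and any tree decomposition puts a clique entirely inside one bag — forcing width ≥ 2. Hence tw(G) = 2 exactly.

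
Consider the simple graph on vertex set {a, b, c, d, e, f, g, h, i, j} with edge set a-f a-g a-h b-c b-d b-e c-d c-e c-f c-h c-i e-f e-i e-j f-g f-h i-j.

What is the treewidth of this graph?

2

A width-2 tree decomposition is:
Bags: B1 = {c, e, f}  B2 = {c, f, h}  B3 = {b, c, e}  B4 = {a, f, h}  B5 = {a, f, g}  B6 = {b, c, d}  B7 = {c, e, i}  B8 = {e, i, j}
Tree: B1–B2, B1–B3, B2–B4, B4–B5, B3–B6, B1–B7, B7–B8
Each bag holds 3 vertices, so the decomposition has width 2, which upper-bounds the treewidth. On the other hand G contains the 3-clique {a, f, g}. A clique must lie in a single bag of any decomposition, so no decomposition can have width below 2. Hence tw(G) = 2 exactly.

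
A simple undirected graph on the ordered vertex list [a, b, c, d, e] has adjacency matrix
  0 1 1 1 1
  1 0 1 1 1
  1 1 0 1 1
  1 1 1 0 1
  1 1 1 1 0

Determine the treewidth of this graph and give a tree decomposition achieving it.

With just one bag of size 5, the width is 5 − 1 = 4, so tw(G) ≤ 4. On the other hand G contains the 5-clique {a, b, c, d, e}. A clique must lie in a single bag of any decomposition, so no decomposition can have width below 4. The upper and lower bounds meet at 4, so that is the treewidth.

Treewidth 4.
One optimal decomposition is:
Bags: B1 = {a, b, c, d, e}
Tree: (single bag)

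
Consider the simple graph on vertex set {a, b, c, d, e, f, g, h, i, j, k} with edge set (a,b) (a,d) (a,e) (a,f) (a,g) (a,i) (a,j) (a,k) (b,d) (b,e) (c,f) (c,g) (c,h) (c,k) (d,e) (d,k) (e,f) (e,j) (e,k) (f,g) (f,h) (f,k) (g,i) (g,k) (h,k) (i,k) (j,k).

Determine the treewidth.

A width-3 tree decomposition is:
Bags: B1 = {a, f, g, k}  B2 = {a, e, f, k}  B3 = {a, g, i, k}  B4 = {c, f, g, k}  B5 = {c, f, h, k}  B6 = {a, d, e, k}  B7 = {a, e, j, k}  B8 = {a, b, d, e}
Tree: B1–B2, B1–B3, B1–B4, B4–B5, B2–B6, B6–B7, B6–B8
Every bag has size at most 4, so the width is 4 − 1 = 3 and tw(G) ≤ 3. On the other hand G contains the 4-clique {c, f, h, k}. A clique must lie in a single bag of any decomposition, so no decomposition can have width below 3. Therefore the treewidth is 3.

3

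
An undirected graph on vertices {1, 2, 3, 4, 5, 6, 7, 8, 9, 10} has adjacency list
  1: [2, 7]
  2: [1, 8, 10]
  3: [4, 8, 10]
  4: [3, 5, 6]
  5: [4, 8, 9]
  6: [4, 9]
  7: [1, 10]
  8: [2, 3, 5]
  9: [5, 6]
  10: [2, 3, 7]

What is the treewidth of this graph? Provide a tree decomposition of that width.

Each bag holds 3 vertices, so the decomposition has width 2, which upper-bounds the treewidth. Since 1–7–10–2–1 is a cycle in G, G is not acyclic. Forests are exactly the graphs of treewidth ≤ 1, so tw(G) ≥ 2. Combining the bounds, tw(G) = 2.

Treewidth 2.
Bags: B1 = {1, 2, 7}  B2 = {2, 7, 10}  B3 = {2, 8, 10}  B4 = {3, 8, 10}  B5 = {3, 5, 8}  B6 = {3, 4, 5}  B7 = {4, 5, 9}  B8 = {4, 6, 9}
Tree: B1–B2, B2–B3, B3–B4, B4–B5, B5–B6, B6–B7, B7–B8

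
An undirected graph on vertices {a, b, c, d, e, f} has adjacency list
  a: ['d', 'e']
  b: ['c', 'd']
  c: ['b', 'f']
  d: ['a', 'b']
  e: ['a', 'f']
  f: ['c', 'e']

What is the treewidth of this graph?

2

A width-2 tree decomposition is:
Bags: B1 = {b, c, d}  B2 = {c, d, f}  B3 = {d, e, f}  B4 = {a, d, e}
Tree: B1–B2, B2–B3, B3–B4
Every bag has size at most 3, so the width is 3 − 1 = 2 and tw(G) ≤ 2. The edges d–b–c–f–e–a–d form a cycle, so G is not a tree and its treewidth is at least 2. Hence tw(G) = 2 exactly.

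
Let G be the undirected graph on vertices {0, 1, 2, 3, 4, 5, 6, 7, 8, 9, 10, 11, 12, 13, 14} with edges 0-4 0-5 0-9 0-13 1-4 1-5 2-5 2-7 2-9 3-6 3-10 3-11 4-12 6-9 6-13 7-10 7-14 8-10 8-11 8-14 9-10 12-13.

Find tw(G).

A width-3 tree decomposition is:
Bags: B1 = {1, 4, 5, 12}  B2 = {0, 4, 5, 12}  B3 = {0, 5, 12, 13}  B4 = {0, 2, 5, 13}  B5 = {0, 2, 9, 13}  B6 = {2, 6, 9, 13}  B7 = {2, 6, 7, 9}  B8 = {6, 7, 9, 10}  B9 = {3, 6, 7, 10}  B10 = {3, 7, 10, 14}  B11 = {3, 8, 10, 14}  B12 = {3, 8, 11, 14}
Tree: B1–B2, B2–B3, B3–B4, B4–B5, B5–B6, B6–B7, B7–B8, B8–B9, B9–B10, B10–B11, B11–B12
Every bag has size at most 4, so the width is 4 − 1 = 3 and tw(G) ≤ 3. For the lower bound: the 4 vertex sets {1,4,12}, {5}, {0}, {2,6,9,13} are disjoint, each induces a connected subgraph, and every pair is joined by at least one edge of G. Contracting each set to a single vertex therefore yields K_{4} as a minor, and since treewidth is minor-monotone, tw(G) ≥ tw(K_{4}) = 3. Combining the bounds, tw(G) = 3.

3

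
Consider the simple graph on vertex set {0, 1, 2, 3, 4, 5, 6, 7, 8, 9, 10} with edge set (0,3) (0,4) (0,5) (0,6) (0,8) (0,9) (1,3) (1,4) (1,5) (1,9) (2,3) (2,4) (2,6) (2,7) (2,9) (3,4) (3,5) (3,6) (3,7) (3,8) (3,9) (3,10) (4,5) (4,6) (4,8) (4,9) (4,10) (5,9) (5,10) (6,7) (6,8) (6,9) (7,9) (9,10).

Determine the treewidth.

A width-4 tree decomposition is:
Bags: B1 = {0, 3, 4, 6, 9}  B2 = {0, 3, 4, 6, 8}  B3 = {0, 3, 4, 5, 9}  B4 = {1, 3, 4, 5, 9}  B5 = {3, 4, 5, 9, 10}  B6 = {2, 3, 4, 6, 9}  B7 = {2, 3, 6, 7, 9}
Tree: B1–B2, B1–B3, B3–B4, B4–B5, B1–B6, B6–B7
Each bag holds 5 vertices, so the decomposition has width 4, which upper-bounds the treewidth. Conversely, {0, 3, 4, 6, 8} is a clique of size 5, and the vertices of any clique must share a bag in every tree decomposition; so some bag has ≥ 5 vertices and tw(G) ≥ 4. Combining the bounds, tw(G) = 4.

4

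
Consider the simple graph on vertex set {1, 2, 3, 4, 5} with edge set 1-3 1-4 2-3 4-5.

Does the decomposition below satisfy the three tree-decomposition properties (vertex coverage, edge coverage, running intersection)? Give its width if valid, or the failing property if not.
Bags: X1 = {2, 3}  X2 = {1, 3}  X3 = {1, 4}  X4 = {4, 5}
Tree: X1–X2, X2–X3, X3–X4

Checking the three conditions: (i) the bags cover all of {1, 2, 3, 4, 5}; (ii) for each edge, some bag contains both endpoints; (iii) the bags containing any fixed vertex form a subtree. All hold, so the decomposition is valid with width 2 − 1 = 1.

Yes; width 1.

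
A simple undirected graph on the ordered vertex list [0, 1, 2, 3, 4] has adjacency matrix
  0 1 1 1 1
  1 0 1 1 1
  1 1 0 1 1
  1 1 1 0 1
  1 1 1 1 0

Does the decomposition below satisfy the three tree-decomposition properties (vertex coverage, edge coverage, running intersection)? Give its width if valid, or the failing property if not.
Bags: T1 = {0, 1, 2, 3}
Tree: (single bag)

A tree decomposition must satisfy three properties: every vertex lies in some bag; for every edge, both endpoints lie together in some bag; and for every vertex, the bags containing it form a connected subtree. Here vertex 4 appears in no bag, so the decomposition is invalid.

No — vertex 4 appears in no bag.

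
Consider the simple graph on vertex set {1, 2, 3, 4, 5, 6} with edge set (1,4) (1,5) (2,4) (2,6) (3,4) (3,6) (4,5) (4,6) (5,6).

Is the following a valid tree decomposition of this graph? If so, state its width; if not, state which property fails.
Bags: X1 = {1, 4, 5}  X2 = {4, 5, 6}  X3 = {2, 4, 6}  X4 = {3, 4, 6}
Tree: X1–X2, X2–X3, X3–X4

Checking the three conditions: (i) the bags cover all of {1, 2, 3, 4, 5, 6}; (ii) for each edge, some bag contains both endpoints; (iii) the bags containing any fixed vertex form a subtree. All hold, so the decomposition is valid with width 3 − 1 = 2.

Yes; width 2.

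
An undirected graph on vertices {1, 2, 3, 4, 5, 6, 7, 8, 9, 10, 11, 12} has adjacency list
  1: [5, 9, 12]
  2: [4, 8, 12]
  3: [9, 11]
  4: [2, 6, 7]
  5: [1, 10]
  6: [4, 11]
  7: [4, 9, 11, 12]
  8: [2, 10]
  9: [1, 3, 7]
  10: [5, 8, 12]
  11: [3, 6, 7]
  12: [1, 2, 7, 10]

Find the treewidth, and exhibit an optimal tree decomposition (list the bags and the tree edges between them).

Each bag holds 4 vertices, so the decomposition has width 3, which upper-bounds the treewidth. For the lower bound: the 4 vertex sets {3,6,11}, {4}, {7}, {1,2,9,12} are disjoint, each induces a connected subgraph, and every pair is joined by at least one edge of G. Contracting each set to a single vertex therefore yields K_{4} as a minor, and since treewidth is minor-monotone, tw(G) ≥ tw(K_{4}) = 3. Therefore the treewidth is 3.

Treewidth 3.
One such decomposition:
Bags: B1 = {3, 4, 6, 11}  B2 = {3, 4, 7, 11}  B3 = {3, 4, 7, 9}  B4 = {2, 4, 7, 9}  B5 = {2, 7, 9, 12}  B6 = {1, 2, 9, 12}  B7 = {1, 2, 8, 12}  B8 = {1, 8, 10, 12}  B9 = {1, 5, 8, 10}
Tree: B1–B2, B2–B3, B3–B4, B4–B5, B5–B6, B6–B7, B7–B8, B8–B9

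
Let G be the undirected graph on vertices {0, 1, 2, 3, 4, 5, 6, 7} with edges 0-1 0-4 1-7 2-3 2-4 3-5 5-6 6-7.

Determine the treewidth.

2

A width-2 tree decomposition is:
Bags: B1 = {5, 6, 7}  B2 = {3, 5, 7}  B3 = {2, 3, 7}  B4 = {2, 4, 7}  B5 = {0, 4, 7}  B6 = {0, 1, 7}
Tree: B1–B2, B2–B3, B3–B4, B4–B5, B5–B6
Each bag holds 3 vertices, so the decomposition has width 2, which upper-bounds the treewidth. For the lower bound, G contains the cycle 7–6–5–3–2–4–0–1–7, so G is not a forest; only forests have treewidth ≤ 1, hence tw(G) ≥ 2. Combining the bounds, tw(G) = 2.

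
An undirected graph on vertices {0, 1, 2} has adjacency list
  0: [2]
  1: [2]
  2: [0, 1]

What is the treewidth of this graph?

1

A width-1 tree decomposition is:
Bags: B1 = {0, 2}  B2 = {1, 2}
Tree: B1–B2
Each bag holds 2 vertices, so the decomposition has width 1, which upper-bounds the treewidth. G has an edge, so its treewidth is at least 1. Hence tw(G) = 1 exactly.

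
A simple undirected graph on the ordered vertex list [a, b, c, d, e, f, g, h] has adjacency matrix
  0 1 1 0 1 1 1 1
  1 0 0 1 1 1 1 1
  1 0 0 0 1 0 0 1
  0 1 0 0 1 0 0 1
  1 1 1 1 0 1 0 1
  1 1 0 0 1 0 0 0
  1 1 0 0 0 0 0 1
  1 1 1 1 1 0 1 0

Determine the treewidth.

3

A width-3 tree decomposition is:
Bags: B1 = {b, d, e, h}  B2 = {a, b, e, h}  B3 = {a, b, e, f}  B4 = {a, b, g, h}  B5 = {a, c, e, h}
Tree: B1–B2, B2–B3, B2–B4, B2–B5
Every bag has size at most 4, so the width is 4 − 1 = 3 and tw(G) ≤ 3. On the other hand G contains the 4-clique {a, c, e, h}. A clique must lie in a single bag of any decomposition, so no decomposition can have width below 3. The upper and lower bounds meet at 3, so that is the treewidth.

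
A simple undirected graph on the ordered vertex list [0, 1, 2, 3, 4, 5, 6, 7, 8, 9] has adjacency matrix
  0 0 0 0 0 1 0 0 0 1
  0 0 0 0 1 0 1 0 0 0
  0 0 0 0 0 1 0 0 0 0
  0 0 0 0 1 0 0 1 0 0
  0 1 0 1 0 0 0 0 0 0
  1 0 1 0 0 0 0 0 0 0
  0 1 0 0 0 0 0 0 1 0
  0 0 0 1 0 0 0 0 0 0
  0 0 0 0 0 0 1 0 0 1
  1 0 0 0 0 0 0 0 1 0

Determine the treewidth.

A width-1 tree decomposition is:
Bags: B1 = {3, 7}  B2 = {3, 4}  B3 = {1, 4}  B4 = {1, 6}  B5 = {6, 8}  B6 = {8, 9}  B7 = {0, 9}  B8 = {0, 5}  B9 = {2, 5}
Tree: B1–B2, B2–B3, B3–B4, B4–B5, B5–B6, B6–B7, B7–B8, B8–B9
The largest bag has 2 vertices, giving width 1; this decomposition certifies tw(G) ≤ 1. Any graph with an edge has treewidth ≥ 1, and G has the edge 7–3. Combining the bounds, tw(G) = 1.

1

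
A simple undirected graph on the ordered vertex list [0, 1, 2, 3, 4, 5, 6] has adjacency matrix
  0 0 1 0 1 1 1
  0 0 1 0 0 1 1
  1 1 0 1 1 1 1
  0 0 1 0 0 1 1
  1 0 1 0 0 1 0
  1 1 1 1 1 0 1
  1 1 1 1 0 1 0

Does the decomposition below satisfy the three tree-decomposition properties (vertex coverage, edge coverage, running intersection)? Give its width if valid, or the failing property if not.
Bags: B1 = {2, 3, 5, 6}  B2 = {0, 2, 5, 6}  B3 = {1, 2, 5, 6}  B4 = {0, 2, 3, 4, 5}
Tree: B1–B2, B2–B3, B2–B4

No — bags containing vertex 3 are not connected in the tree.

A tree decomposition must satisfy three properties: every vertex lies in some bag; for every edge, both endpoints lie together in some bag; and for every vertex, the bags containing it form a connected subtree. Here bags containing vertex 3 are not connected in the tree, so the decomposition is invalid.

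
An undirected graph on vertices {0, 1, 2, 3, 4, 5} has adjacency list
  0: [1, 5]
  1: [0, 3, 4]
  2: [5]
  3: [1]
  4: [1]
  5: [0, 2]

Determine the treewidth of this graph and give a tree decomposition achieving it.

Every bag has size at most 2, so the width is 2 − 1 = 1 and tw(G) ≤ 1. G has an edge, so its treewidth is at least 1. The upper and lower bounds meet at 1, so that is the treewidth.

Treewidth 1.
One optimal decomposition is:
Bags: B1 = {0, 5}  B2 = {0, 1}  B3 = {1, 3}  B4 = {2, 5}  B5 = {1, 4}
Tree: B1–B2, B2–B3, B1–B4, B3–B5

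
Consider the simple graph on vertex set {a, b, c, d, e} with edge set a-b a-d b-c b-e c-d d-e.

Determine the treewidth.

2

A width-2 tree decomposition is:
Bags: B1 = {b, d, e}  B2 = {a, b, d}  B3 = {b, c, d}
Tree: B1–B2, B2–B3
Every bag has size at most 3, so the width is 3 − 1 = 2 and tw(G) ≤ 2. Since d–e–b–a–d is a cycle in G, G is not acyclic. Forests are exactly the graphs of treewidth ≤ 1, so tw(G) ≥ 2. Hence tw(G) = 2 exactly.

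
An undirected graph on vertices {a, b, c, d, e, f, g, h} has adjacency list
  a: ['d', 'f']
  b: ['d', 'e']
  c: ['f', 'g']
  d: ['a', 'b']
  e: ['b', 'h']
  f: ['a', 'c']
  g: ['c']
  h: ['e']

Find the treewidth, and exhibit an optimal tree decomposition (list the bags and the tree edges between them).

Each bag holds 2 vertices, so the decomposition has width 1, which upper-bounds the treewidth. G has an edge, so its treewidth is at least 1. Therefore the treewidth is 1.

Treewidth 1.
Bags: B1 = {c, g}  B2 = {c, f}  B3 = {a, f}  B4 = {a, d}  B5 = {b, d}  B6 = {b, e}  B7 = {e, h}
Tree: B1–B2, B2–B3, B3–B4, B4–B5, B5–B6, B6–B7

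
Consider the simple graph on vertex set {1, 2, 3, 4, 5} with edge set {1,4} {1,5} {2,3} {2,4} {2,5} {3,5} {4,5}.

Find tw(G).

2

A width-2 tree decomposition is:
Bags: B1 = {2, 3, 5}  B2 = {2, 4, 5}  B3 = {1, 4, 5}
Tree: B1–B2, B2–B3
The largest bag has 3 vertices, giving width 2; this decomposition certifies tw(G) ≤ 2. For the lower bound, the 3 vertices {1, 4, 5} are pairwise adjacent, and any tree decomposition puts a clique entirely inside one bag — forcing width ≥ 2. Therefore the treewidth is 2.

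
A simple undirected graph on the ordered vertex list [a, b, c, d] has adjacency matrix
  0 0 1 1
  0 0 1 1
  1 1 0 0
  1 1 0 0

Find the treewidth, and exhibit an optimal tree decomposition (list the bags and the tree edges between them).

The largest bag has 3 vertices, giving width 2; this decomposition certifies tw(G) ≤ 2. Since c–a–d–b–c is a cycle in G, G is not acyclic. Forests are exactly the graphs of treewidth ≤ 1, so tw(G) ≥ 2. Hence tw(G) = 2 exactly.

Treewidth 2.
One optimal decomposition is:
Bags: B1 = {a, c, d}  B2 = {b, c, d}
Tree: B1–B2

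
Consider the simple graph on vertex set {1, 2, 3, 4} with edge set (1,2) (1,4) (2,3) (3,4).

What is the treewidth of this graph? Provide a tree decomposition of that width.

Each bag holds 3 vertices, so the decomposition has width 2, which upper-bounds the treewidth. Since 3–4–1–2–3 is a cycle in G, G is not acyclic. Forests are exactly the graphs of treewidth ≤ 1, so tw(G) ≥ 2. The upper and lower bounds meet at 2, so that is the treewidth.

Treewidth 2.
One such decomposition:
Bags: B1 = {1, 3, 4}  B2 = {1, 2, 3}
Tree: B1–B2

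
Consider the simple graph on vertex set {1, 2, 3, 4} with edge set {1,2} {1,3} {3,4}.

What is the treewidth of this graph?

A width-1 tree decomposition is:
Bags: B1 = {1, 2}  B2 = {1, 3}  B3 = {3, 4}
Tree: B1–B2, B2–B3
The largest bag has 2 vertices, giving width 1; this decomposition certifies tw(G) ≤ 1. Since G has at least one edge (e.g. 2–1), it is not an edgeless graph, so tw(G) ≥ 1. The upper and lower bounds meet at 1, so that is the treewidth.

1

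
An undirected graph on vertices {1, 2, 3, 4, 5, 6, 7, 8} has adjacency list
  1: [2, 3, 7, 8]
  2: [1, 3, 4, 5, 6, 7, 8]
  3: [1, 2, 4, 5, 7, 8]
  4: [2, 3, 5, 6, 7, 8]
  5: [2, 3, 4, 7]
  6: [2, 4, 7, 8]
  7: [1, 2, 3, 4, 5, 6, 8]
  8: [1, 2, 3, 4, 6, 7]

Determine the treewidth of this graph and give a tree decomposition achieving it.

Treewidth 4.
One optimal decomposition is:
Bags: B1 = {2, 3, 4, 5, 7}  B2 = {2, 3, 4, 7, 8}  B3 = {2, 4, 6, 7, 8}  B4 = {1, 2, 3, 7, 8}
Tree: B1–B2, B2–B3, B2–B4

The largest bag has 5 vertices, giving width 4; this decomposition certifies tw(G) ≤ 4. On the other hand G contains the 5-clique {1, 2, 3, 7, 8}. A clique must lie in a single bag of any decomposition, so no decomposition can have width below 4. Therefore the treewidth is 4.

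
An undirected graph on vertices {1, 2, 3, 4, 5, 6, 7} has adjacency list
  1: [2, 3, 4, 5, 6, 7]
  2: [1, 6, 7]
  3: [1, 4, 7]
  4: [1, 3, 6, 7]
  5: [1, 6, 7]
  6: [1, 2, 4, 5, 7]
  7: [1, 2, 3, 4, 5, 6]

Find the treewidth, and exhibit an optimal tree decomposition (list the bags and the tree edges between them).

Treewidth 3.
One optimal decomposition is:
Bags: B1 = {1, 4, 6, 7}  B2 = {1, 2, 6, 7}  B3 = {1, 5, 6, 7}  B4 = {1, 3, 4, 7}
Tree: B1–B2, B2–B3, B1–B4

The largest bag has 4 vertices, giving width 3; this decomposition certifies tw(G) ≤ 3. Conversely, {1, 3, 4, 7} is a clique of size 4, and the vertices of any clique must share a bag in every tree decomposition; so some bag has ≥ 4 vertices and tw(G) ≥ 3. Combining the bounds, tw(G) = 3.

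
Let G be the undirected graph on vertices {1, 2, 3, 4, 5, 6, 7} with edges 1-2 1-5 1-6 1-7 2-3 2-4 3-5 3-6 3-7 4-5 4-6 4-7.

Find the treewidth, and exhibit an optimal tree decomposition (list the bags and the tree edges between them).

Treewidth 3.
One optimal decomposition is:
Bags: B1 = {1, 3, 4, 6}  B2 = {1, 3, 4, 5}  B3 = {1, 3, 4, 7}  B4 = {1, 2, 3, 4}
Tree: B1–B2, B2–B3, B3–B4

The largest bag has 4 vertices, giving width 3; this decomposition certifies tw(G) ≤ 3. For the lower bound: the 4 vertex sets {1,6}, {4,5}, {3}, {7} are disjoint, each induces a connected subgraph, and every pair is joined by at least one edge of G. Contracting each set to a single vertex therefore yields K_{4} as a minor, and since treewidth is minor-monotone, tw(G) ≥ tw(K_{4}) = 3. The upper and lower bounds meet at 3, so that is the treewidth.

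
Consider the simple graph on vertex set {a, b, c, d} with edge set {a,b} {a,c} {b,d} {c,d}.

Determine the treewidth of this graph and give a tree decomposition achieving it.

Every bag has size at most 3, so the width is 3 − 1 = 2 and tw(G) ≤ 2. Since a–c–d–b–a is a cycle in G, G is not acyclic. Forests are exactly the graphs of treewidth ≤ 1, so tw(G) ≥ 2. Hence tw(G) = 2 exactly.

Treewidth 2.
One such decomposition:
Bags: B1 = {a, c, d}  B2 = {a, b, d}
Tree: B1–B2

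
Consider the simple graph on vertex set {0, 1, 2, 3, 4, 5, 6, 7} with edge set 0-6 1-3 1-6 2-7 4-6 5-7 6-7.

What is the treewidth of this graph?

A width-1 tree decomposition is:
Bags: B1 = {6, 7}  B2 = {1, 6}  B3 = {0, 6}  B4 = {5, 7}  B5 = {4, 6}  B6 = {1, 3}  B7 = {2, 7}
Tree: B1–B2, B1–B3, B1–B4, B2–B5, B2–B6, B1–B7
Each bag holds 2 vertices, so the decomposition has width 1, which upper-bounds the treewidth. Since G has at least one edge (e.g. 7–6), it is not an edgeless graph, so tw(G) ≥ 1. The upper and lower bounds meet at 1, so that is the treewidth.

1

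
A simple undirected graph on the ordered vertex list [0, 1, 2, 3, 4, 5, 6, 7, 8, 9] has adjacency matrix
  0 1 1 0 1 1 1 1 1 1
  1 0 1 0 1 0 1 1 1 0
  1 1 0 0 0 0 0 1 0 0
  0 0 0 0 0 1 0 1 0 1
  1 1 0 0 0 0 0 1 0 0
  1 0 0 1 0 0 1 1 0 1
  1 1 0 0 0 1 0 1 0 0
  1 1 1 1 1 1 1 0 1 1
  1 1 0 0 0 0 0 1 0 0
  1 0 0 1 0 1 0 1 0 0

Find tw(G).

3

A width-3 tree decomposition is:
Bags: B1 = {0, 5, 6, 7}  B2 = {0, 1, 6, 7}  B3 = {0, 5, 7, 9}  B4 = {0, 1, 4, 7}  B5 = {3, 5, 7, 9}  B6 = {0, 1, 7, 8}  B7 = {0, 1, 2, 7}
Tree: B1–B2, B1–B3, B2–B4, B3–B5, B2–B6, B4–B7
Every bag has size at most 4, so the width is 4 − 1 = 3 and tw(G) ≤ 3. For the lower bound, the 4 vertices {0, 1, 7, 8} are pairwise adjacent, and any tree decomposition puts a clique entirely inside one bag — forcing width ≥ 3. Therefore the treewidth is 3.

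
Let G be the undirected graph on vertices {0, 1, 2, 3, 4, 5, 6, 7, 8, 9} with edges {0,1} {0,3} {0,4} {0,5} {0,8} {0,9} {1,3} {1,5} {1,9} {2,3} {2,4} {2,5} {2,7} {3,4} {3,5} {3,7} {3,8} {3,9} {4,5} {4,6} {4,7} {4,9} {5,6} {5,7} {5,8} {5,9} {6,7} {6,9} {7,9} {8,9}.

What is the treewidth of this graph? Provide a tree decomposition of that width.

The largest bag has 5 vertices, giving width 4; this decomposition certifies tw(G) ≤ 4. On the other hand G contains the 5-clique {0, 3, 5, 8, 9}. A clique must lie in a single bag of any decomposition, so no decomposition can have width below 4. Combining the bounds, tw(G) = 4.

Treewidth 4.
One such decomposition:
Bags: B1 = {0, 1, 3, 5, 9}  B2 = {0, 3, 4, 5, 9}  B3 = {3, 4, 5, 7, 9}  B4 = {0, 3, 5, 8, 9}  B5 = {4, 5, 6, 7, 9}  B6 = {2, 3, 4, 5, 7}
Tree: B1–B2, B2–B3, B2–B4, B3–B5, B3–B6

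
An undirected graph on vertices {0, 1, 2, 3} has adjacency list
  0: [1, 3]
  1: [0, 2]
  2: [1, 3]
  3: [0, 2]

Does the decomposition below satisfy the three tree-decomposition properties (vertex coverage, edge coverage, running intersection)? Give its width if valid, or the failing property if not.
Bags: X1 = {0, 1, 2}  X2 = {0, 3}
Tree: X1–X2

A tree decomposition must satisfy three properties: every vertex lies in some bag; for every edge, both endpoints lie together in some bag; and for every vertex, the bags containing it form a connected subtree. Here edge (2,3) lies in no bag, so the decomposition is invalid.

No — edge (2,3) lies in no bag.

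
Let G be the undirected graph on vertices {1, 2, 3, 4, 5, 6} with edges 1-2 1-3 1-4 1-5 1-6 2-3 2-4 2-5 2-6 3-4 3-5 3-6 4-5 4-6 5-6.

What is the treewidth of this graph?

A width-5 tree decomposition is:
Bags: B1 = {1, 2, 3, 4, 5, 6}
Tree: (single bag)
A single bag containing all 6 vertices is trivially a valid decomposition of width 5. On the other hand G contains the 6-clique {1, 2, 3, 4, 5, 6}. A clique must lie in a single bag of any decomposition, so no decomposition can have width below 5. The upper and lower bounds meet at 5, so that is the treewidth.

5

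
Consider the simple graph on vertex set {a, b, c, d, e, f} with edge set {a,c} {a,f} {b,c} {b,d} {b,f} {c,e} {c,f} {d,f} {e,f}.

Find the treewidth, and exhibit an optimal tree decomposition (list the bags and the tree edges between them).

Treewidth 2.
One such decomposition:
Bags: B1 = {b, c, f}  B2 = {a, c, f}  B3 = {c, e, f}  B4 = {b, d, f}
Tree: B1–B2, B1–B3, B1–B4

Each bag holds 3 vertices, so the decomposition has width 2, which upper-bounds the treewidth. Conversely, {b, d, f} is a clique of size 3, and the vertices of any clique must share a bag in every tree decomposition; so some bag has ≥ 3 vertices and tw(G) ≥ 2. The upper and lower bounds meet at 2, so that is the treewidth.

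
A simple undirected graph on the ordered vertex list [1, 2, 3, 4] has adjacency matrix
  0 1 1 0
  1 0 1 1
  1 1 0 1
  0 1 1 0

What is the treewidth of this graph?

2

A width-2 tree decomposition is:
Bags: B1 = {1, 2, 3}  B2 = {2, 3, 4}
Tree: B1–B2
Each bag holds 3 vertices, so the decomposition has width 2, which upper-bounds the treewidth. For the lower bound, the 3 vertices {1, 2, 3} are pairwise adjacent, and any tree decomposition puts a clique entirely inside one bag — forcing width ≥ 2. Hence tw(G) = 2 exactly.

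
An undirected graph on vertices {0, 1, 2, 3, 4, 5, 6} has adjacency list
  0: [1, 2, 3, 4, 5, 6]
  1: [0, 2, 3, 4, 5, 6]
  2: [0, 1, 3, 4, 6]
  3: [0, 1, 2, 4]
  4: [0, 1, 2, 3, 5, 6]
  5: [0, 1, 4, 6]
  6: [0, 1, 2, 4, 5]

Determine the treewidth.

4

A width-4 tree decomposition is:
Bags: B1 = {0, 1, 2, 4, 6}  B2 = {0, 1, 2, 3, 4}  B3 = {0, 1, 4, 5, 6}
Tree: B1–B2, B1–B3
The largest bag has 5 vertices, giving width 4; this decomposition certifies tw(G) ≤ 4. On the other hand G contains the 5-clique {0, 1, 2, 3, 4}. A clique must lie in a single bag of any decomposition, so no decomposition can have width below 4. The upper and lower bounds meet at 4, so that is the treewidth.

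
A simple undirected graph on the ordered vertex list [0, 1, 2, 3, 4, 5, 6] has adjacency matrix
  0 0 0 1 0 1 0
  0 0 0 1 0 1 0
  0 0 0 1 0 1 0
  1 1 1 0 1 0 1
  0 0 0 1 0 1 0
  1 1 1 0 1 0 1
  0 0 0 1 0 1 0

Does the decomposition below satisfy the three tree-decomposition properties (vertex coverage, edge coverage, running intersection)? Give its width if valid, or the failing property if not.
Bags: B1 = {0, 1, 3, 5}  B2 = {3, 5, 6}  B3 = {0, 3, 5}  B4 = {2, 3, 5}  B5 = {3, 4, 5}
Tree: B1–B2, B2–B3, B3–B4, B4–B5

A tree decomposition must satisfy three properties: every vertex lies in some bag; for every edge, both endpoints lie together in some bag; and for every vertex, the bags containing it form a connected subtree. Here bags containing vertex 0 are not connected in the tree, so the decomposition is invalid.

No — bags containing vertex 0 are not connected in the tree.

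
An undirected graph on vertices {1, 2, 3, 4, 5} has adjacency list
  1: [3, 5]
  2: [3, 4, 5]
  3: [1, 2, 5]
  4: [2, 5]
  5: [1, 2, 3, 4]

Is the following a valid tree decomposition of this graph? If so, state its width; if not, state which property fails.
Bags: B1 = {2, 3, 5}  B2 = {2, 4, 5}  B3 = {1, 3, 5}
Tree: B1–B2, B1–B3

Every vertex of G appears in some bag (union = {1, 2, 3, 4, 5}); every edge is covered by a bag; and for each vertex v the set of bags containing v is connected in the bag tree. The decomposition is therefore valid. The largest bag has 3 vertices, so the width is 2.

Yes; width 2.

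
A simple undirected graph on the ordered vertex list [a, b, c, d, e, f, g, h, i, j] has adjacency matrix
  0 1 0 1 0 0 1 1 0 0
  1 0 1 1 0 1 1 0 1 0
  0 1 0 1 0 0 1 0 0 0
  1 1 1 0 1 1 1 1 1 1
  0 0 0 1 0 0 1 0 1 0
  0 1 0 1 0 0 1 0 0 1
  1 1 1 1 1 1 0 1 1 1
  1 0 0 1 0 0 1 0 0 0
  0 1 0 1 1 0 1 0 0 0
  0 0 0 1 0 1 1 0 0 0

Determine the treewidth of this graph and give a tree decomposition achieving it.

Treewidth 3.
One optimal decomposition is:
Bags: B1 = {a, b, d, g}  B2 = {b, d, g, i}  B3 = {b, d, f, g}  B4 = {b, c, d, g}  B5 = {d, e, g, i}  B6 = {d, f, g, j}  B7 = {a, d, g, h}
Tree: B1–B2, B1–B3, B3–B4, B2–B5, B3–B6, B1–B7

The largest bag has 4 vertices, giving width 3; this decomposition certifies tw(G) ≤ 3. On the other hand G contains the 4-clique {d, f, g, j}. A clique must lie in a single bag of any decomposition, so no decomposition can have width below 3. Hence tw(G) = 3 exactly.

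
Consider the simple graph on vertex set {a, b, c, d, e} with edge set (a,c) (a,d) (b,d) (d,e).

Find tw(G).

A width-1 tree decomposition is:
Bags: B1 = {d, e}  B2 = {a, d}  B3 = {a, c}  B4 = {b, d}
Tree: B1–B2, B2–B3, B2–B4
The largest bag has 2 vertices, giving width 1; this decomposition certifies tw(G) ≤ 1. G has an edge, so its treewidth is at least 1. The upper and lower bounds meet at 1, so that is the treewidth.

1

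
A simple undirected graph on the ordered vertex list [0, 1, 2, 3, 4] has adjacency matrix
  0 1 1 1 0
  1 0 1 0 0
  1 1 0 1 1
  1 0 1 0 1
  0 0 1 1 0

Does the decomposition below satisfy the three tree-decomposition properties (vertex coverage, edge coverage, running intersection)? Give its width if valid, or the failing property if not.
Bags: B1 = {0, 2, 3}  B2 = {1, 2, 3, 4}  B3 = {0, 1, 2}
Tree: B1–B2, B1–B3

A tree decomposition must satisfy three properties: every vertex lies in some bag; for every edge, both endpoints lie together in some bag; and for every vertex, the bags containing it form a connected subtree. Here bags containing vertex 1 are not connected in the tree, so the decomposition is invalid.

No — bags containing vertex 1 are not connected in the tree.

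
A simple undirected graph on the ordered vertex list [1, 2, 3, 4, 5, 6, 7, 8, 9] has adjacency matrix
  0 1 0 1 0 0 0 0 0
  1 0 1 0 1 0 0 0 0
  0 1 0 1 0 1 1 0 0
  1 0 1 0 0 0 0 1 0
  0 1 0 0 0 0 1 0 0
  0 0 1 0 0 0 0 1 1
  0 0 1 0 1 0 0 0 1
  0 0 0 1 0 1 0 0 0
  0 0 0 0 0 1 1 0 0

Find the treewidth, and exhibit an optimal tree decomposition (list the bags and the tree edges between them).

Treewidth 3.
One optimal decomposition is:
Bags: B1 = {1, 4, 6, 8}  B2 = {1, 3, 4, 6}  B3 = {1, 2, 3, 6}  B4 = {2, 3, 6, 9}  B5 = {2, 3, 7, 9}  B6 = {2, 5, 7, 9}
Tree: B1–B2, B2–B3, B3–B4, B4–B5, B5–B6

The largest bag has 4 vertices, giving width 3; this decomposition certifies tw(G) ≤ 3. For the lower bound: the 4 vertex sets {1,4,8}, {6}, {3}, {2,5,7,9} are disjoint, each induces a connected subgraph, and every pair is joined by at least one edge of G. Contracting each set to a single vertex therefore yields K_{4} as a minor, and since treewidth is minor-monotone, tw(G) ≥ tw(K_{4}) = 3. Combining the bounds, tw(G) = 3.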